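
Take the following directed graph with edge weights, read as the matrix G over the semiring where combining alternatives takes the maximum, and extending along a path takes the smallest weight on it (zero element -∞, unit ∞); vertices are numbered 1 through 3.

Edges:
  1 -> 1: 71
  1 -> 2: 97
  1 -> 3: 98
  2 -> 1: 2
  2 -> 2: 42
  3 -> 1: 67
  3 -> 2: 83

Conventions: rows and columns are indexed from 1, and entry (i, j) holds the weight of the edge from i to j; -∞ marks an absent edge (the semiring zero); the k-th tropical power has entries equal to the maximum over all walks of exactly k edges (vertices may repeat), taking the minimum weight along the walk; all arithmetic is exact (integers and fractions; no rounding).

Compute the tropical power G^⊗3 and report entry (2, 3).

G^⊗2:
  [71, 83, 71]
  [2, 42, 2]
  [67, 67, 67]
G^⊗3:
  [71, 71, 71]
  [2, 42, 2]
  [67, 67, 67]
Key observation: the optimum is the walk 2->1->1->3, with weight 2 min 71 min 98 = 2.
Optimal value attained by: walk 2->1->1->3.
Answer: (G^⊗3)[2][3] = 2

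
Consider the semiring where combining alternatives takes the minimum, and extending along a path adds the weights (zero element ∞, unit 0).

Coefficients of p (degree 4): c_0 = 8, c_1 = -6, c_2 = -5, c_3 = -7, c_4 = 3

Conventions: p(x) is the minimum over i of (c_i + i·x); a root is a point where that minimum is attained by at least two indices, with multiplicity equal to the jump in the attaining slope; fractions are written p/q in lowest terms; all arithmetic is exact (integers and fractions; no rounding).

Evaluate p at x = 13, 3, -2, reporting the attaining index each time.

p(13) = min(8+0·13=8, -6+1·13=7, -5+2·13=21, -7+3·13=32, 3+4·13=55) = 7 (attained by i=1)
p(3) = min(8+0·3=8, -6+1·3=-3, -5+2·3=1, -7+3·3=2, 3+4·3=15) = -3 (attained by i=1)
p(-2) = min(8+0·(-2)=8, -6+1·(-2)=-8, -5+2·(-2)=-9, -7+3·(-2)=-13, 3+4·(-2)=-5) = -13 (attained by i=3)
Answer: p(13) = 7; p(3) = -3; p(-2) = -13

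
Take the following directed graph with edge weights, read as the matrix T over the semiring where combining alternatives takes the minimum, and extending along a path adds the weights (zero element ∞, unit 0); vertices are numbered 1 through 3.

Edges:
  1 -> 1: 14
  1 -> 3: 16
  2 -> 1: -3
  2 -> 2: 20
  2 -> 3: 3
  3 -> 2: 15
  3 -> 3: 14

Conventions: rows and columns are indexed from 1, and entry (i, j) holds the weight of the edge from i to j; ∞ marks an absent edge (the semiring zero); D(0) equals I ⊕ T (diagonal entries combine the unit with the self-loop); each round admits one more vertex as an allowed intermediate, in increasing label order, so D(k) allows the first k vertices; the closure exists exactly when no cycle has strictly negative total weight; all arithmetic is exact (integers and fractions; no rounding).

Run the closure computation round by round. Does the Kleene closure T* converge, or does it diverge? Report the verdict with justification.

D(0):
  [0, ∞, 16]
  [-3, 0, 3]
  [∞, 15, 0]
D(1):
  [0, ∞, 16]
  [-3, 0, 3]
  [∞, 15, 0]
D(2):
  [0, ∞, 16]
  [-3, 0, 3]
  [12, 15, 0]
D(3):
  [0, 31, 16]
  [-3, 0, 3]
  [12, 15, 0]
Key observation: every diagonal entry stays at the unit through all rounds, so no improving cycle exists.
Answer: CONVERGES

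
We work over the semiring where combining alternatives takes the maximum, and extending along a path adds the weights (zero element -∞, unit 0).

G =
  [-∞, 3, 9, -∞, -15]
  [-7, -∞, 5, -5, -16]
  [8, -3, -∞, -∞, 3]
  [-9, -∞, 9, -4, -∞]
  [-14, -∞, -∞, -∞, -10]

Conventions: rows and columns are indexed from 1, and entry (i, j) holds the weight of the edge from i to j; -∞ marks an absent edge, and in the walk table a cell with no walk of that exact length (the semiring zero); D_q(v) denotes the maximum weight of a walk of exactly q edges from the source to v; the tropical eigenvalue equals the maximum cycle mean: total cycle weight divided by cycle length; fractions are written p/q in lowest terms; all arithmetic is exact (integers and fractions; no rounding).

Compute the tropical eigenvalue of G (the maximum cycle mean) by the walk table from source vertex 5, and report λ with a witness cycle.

q=0: [-∞, -∞, -∞, -∞, 0]
q=1: [-14, -∞, -∞, -∞, -10]
q=2: [-24, -11, -5, -∞, -20]
q=3: [3, -8, -6, -16, -2]
q=4: [2, 6, 12, -13, -3]
q=5: [20, 9, 11, 1, 15]
Optimal cycle mean attained by: cycle 1->3->1, total 9 + 8, length 2.
Answer: λ = 17/2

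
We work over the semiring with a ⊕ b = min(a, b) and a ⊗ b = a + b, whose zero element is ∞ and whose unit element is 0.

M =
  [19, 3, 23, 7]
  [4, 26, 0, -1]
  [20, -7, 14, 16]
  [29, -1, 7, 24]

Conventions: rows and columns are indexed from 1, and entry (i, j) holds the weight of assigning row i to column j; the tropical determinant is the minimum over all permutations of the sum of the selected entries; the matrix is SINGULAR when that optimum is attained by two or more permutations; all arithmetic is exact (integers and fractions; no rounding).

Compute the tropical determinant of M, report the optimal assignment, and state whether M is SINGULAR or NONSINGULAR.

σ = (1, 2, 3, 4): 19 + 26 + 14 + 24 = 83
σ = (1, 2, 4, 3): 19 + 26 + 16 + 7 = 68
σ = (1, 3, 2, 4): 19 + 0 + (-7) + 24 = 36
σ = (1, 3, 4, 2): 19 + 0 + 16 + (-1) = 34
σ = (1, 4, 2, 3): 19 + (-1) + (-7) + 7 = 18
σ = (1, 4, 3, 2): 19 + (-1) + 14 + (-1) = 31
σ = (2, 1, 3, 4): 3 + 4 + 14 + 24 = 45
σ = (2, 1, 4, 3): 3 + 4 + 16 + 7 = 30
σ = (2, 3, 1, 4): 3 + 0 + 20 + 24 = 47
σ = (2, 3, 4, 1): 3 + 0 + 16 + 29 = 48
σ = (2, 4, 1, 3): 3 + (-1) + 20 + 7 = 29
σ = (2, 4, 3, 1): 3 + (-1) + 14 + 29 = 45
σ = (3, 1, 2, 4): 23 + 4 + (-7) + 24 = 44
σ = (3, 1, 4, 2): 23 + 4 + 16 + (-1) = 42
σ = (3, 2, 1, 4): 23 + 26 + 20 + 24 = 93
σ = (3, 2, 4, 1): 23 + 26 + 16 + 29 = 94
σ = (3, 4, 1, 2): 23 + (-1) + 20 + (-1) = 41
σ = (3, 4, 2, 1): 23 + (-1) + (-7) + 29 = 44
σ = (4, 1, 2, 3): 7 + 4 + (-7) + 7 = 11
σ = (4, 1, 3, 2): 7 + 4 + 14 + (-1) = 24
σ = (4, 2, 1, 3): 7 + 26 + 20 + 7 = 60
σ = (4, 2, 3, 1): 7 + 26 + 14 + 29 = 76
σ = (4, 3, 1, 2): 7 + 0 + 20 + (-1) = 26
σ = (4, 3, 2, 1): 7 + 0 + (-7) + 29 = 29
Optimal value attained by: σ = (4, 1, 2, 3).
Answer: det⊕(M) = 11; verdict: NONSINGULAR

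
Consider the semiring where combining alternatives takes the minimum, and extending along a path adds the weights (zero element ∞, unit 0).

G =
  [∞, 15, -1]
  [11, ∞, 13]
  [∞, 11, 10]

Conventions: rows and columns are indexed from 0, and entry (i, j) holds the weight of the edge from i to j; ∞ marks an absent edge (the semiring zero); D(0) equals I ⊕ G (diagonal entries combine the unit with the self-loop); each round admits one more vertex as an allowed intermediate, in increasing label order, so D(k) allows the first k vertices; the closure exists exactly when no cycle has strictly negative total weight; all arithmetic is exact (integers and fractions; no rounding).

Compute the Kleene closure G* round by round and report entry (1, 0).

D(0):
  [0, 15, -1]
  [11, 0, 13]
  [∞, 11, 0]
D(1):
  [0, 15, -1]
  [11, 0, 10]
  [∞, 11, 0]
D(2):
  [0, 15, -1]
  [11, 0, 10]
  [22, 11, 0]
D(3):
  [0, 10, -1]
  [11, 0, 10]
  [22, 11, 0]
Answer: G*[1][0] = 11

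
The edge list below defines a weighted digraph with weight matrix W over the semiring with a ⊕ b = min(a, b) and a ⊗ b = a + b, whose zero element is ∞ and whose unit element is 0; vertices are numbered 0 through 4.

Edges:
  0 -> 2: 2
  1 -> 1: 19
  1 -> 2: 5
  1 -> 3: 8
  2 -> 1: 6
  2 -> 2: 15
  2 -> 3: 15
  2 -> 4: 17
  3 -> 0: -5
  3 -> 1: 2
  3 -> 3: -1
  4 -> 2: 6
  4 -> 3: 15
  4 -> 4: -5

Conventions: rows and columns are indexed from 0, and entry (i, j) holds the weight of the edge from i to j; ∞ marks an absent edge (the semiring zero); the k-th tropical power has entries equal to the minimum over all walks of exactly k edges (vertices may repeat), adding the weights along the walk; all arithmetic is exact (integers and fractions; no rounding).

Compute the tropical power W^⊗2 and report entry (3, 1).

W^⊗2:
  [∞, 8, 17, 17, 19]
  [3, 10, 20, 7, 22]
  [10, 17, 11, 14, 12]
  [-6, 1, -3, -2, ∞]
  [10, 12, 1, 10, -10]
Key observation: the optimum is the walk 3->3->1, with weight (-1) + 2 = 1.
Optimal value attained by: walk 3->3->1.
Answer: (W^⊗2)[3][1] = 1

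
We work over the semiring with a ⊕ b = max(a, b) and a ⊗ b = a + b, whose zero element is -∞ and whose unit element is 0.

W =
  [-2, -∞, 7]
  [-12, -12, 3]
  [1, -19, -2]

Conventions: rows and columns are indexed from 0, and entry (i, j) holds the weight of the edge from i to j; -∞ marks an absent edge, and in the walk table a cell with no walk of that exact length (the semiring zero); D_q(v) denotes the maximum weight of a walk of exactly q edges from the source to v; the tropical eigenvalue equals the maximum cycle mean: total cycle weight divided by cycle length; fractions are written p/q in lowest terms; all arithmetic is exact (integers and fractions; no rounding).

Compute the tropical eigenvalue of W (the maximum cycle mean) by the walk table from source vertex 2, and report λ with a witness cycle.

q=0: [-∞, -∞, 0]
q=1: [1, -19, -2]
q=2: [-1, -21, 8]
q=3: [9, -11, 6]
Optimal cycle mean attained by: cycle 0->2->0, total 7 + 1, length 2.
Answer: λ = 4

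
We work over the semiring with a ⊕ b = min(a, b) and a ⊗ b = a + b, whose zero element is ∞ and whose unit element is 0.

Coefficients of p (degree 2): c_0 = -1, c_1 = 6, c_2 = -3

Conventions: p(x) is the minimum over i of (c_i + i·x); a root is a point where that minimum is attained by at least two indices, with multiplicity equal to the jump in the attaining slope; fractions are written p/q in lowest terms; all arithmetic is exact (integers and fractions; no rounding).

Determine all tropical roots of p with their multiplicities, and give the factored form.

hull edge (i=0, c=-1) to (i=2, c=-3): slope -1, span 2
Factored form: p(x) = -3 ⊗ (x ⊕ 1) ⊗ (x ⊕ 1)
Answer: roots = 1 (mult 2)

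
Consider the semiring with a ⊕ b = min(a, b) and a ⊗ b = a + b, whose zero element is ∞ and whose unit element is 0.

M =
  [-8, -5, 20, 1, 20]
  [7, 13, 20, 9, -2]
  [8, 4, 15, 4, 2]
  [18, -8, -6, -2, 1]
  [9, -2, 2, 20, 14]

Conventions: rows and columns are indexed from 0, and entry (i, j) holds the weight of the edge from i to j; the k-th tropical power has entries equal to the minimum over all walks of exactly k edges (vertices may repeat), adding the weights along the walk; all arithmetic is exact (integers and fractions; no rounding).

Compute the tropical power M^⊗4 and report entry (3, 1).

M^⊗2:
  [-16, -13, -5, -7, -7]
  [-1, -4, 0, 7, 10]
  [0, -4, -2, 2, 2]
  [-1, -10, -8, -4, -10]
  [1, 4, 14, 6, -4]
M^⊗3:
  [-24, -21, -13, -15, -15]
  [-9, -6, 1, 0, -6]
  [-8, -6, -4, 0, -6]
  [-9, -12, -10, -6, -12]
  [-7, -6, -2, 2, 2]
M^⊗4:
  [-32, -29, -21, -23, -23]
  [-17, -14, -6, -8, -8]
  [-16, -13, -6, -7, -8]
  [-17, -14, -12, -8, -14]
  [-15, -12, -4, -6, -8]
Key observation: the optimum is the walk 3->1->0->0->1, with weight (-8) + 7 + (-8) + (-5) = -14.
Optimal value attained by: walk 3->1->0->0->1.
Answer: (M^⊗4)[3][1] = -14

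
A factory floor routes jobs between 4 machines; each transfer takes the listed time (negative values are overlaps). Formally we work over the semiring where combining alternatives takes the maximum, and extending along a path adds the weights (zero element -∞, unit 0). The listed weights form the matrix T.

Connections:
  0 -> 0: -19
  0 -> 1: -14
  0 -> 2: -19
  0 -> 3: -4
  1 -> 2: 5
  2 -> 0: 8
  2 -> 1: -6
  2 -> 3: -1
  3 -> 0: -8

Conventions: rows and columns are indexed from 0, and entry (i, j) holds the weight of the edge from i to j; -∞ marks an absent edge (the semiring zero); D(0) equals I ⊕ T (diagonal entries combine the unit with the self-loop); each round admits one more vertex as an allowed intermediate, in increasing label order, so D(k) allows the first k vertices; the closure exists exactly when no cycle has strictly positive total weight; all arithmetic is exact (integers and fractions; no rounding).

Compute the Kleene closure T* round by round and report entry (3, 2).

D(0):
  [0, -14, -19, -4]
  [-∞, 0, 5, -∞]
  [8, -6, 0, -1]
  [-8, -∞, -∞, 0]
D(1):
  [0, -14, -19, -4]
  [-∞, 0, 5, -∞]
  [8, -6, 0, 4]
  [-8, -22, -27, 0]
D(2):
  [0, -14, -9, -4]
  [-∞, 0, 5, -∞]
  [8, -6, 0, 4]
  [-8, -22, -17, 0]
D(3):
  [0, -14, -9, -4]
  [13, 0, 5, 9]
  [8, -6, 0, 4]
  [-8, -22, -17, 0]
D(4):
  [0, -14, -9, -4]
  [13, 0, 5, 9]
  [8, -6, 0, 4]
  [-8, -22, -17, 0]
Answer: T*[3][2] = -17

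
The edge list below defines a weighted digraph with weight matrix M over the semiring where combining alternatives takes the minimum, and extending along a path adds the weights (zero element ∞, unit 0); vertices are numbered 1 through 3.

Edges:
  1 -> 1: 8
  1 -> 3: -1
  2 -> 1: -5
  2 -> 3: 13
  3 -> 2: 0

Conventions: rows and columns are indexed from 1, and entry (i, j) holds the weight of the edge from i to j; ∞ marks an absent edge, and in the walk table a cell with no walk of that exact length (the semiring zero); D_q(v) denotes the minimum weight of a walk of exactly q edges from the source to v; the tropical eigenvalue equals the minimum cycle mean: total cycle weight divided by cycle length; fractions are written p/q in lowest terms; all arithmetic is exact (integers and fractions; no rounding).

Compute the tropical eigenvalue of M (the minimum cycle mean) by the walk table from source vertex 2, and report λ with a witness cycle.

q=0: [∞, 0, ∞]
q=1: [-5, ∞, 13]
q=2: [3, 13, -6]
q=3: [8, -6, 2]
Optimal cycle mean attained by: cycle 1->3->2->1, total (-1) + 0 + (-5), length 3.
Answer: λ = -2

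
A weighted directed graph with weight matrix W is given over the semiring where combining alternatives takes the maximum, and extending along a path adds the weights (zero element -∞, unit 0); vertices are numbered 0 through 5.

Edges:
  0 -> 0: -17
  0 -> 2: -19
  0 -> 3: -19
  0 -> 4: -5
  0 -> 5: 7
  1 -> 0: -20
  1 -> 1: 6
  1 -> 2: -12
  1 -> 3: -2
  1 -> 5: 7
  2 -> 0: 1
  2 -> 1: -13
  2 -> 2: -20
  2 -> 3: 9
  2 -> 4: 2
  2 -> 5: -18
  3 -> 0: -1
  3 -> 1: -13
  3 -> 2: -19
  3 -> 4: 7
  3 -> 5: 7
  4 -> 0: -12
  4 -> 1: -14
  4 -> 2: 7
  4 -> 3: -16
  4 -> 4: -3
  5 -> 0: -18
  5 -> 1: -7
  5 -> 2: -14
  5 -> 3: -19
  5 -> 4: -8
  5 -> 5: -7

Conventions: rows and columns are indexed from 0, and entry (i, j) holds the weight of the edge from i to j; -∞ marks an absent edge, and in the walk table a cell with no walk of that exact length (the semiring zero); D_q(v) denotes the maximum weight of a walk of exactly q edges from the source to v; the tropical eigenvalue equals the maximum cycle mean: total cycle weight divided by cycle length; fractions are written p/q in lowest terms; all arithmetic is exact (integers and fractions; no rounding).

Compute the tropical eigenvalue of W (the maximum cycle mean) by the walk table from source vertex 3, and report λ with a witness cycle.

q=0: [-∞, -∞, -∞, 0, -∞, -∞]
q=1: [-1, -13, -19, -∞, 7, 7]
q=2: [-5, 0, 14, -9, 4, 6]
q=3: [15, 6, 11, 23, 16, 7]
q=4: [22, 12, 23, 20, 30, 30]
q=5: [24, 23, 37, 32, 27, 29]
q=6: [38, 29, 34, 46, 39, 39]
Optimal cycle mean attained by: cycle 2->3->4->2, total 9 + 7 + 7, length 3.
Answer: λ = 23/3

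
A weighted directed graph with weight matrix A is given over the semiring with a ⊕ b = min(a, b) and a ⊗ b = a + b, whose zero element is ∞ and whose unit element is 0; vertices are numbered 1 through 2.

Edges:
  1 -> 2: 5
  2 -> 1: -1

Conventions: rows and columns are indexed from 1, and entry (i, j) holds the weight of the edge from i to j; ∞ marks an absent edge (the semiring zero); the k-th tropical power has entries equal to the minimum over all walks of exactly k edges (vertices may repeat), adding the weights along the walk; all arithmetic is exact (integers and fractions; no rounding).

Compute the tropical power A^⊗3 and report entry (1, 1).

A^⊗2:
  [4, ∞]
  [∞, 4]
A^⊗3:
  [∞, 9]
  [3, ∞]
Key observation: no walk of exactly 3 edges connects these vertices, so the entry is the semiring zero.
Answer: (A^⊗3)[1][1] = ∞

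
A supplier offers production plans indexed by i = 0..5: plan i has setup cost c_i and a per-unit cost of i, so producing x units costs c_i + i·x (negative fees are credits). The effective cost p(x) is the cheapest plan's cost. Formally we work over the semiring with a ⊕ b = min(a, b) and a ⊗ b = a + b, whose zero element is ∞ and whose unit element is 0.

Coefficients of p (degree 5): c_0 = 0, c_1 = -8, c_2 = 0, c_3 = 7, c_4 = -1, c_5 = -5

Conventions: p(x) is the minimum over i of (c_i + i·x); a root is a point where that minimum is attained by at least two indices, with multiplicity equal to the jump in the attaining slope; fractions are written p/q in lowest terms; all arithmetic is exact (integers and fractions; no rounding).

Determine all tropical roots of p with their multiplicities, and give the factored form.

hull edge (i=0, c=0) to (i=1, c=-8): slope -8, span 1
hull edge (i=1, c=-8) to (i=5, c=-5): slope 3/4, span 4
Factored form: p(x) = -5 ⊗ (x ⊕ (-3/4)) ⊗ (x ⊕ (-3/4)) ⊗ (x ⊕ (-3/4)) ⊗ (x ⊕ (-3/4)) ⊗ (x ⊕ 8)
Answer: roots = -3/4 (mult 4), 8 (mult 1)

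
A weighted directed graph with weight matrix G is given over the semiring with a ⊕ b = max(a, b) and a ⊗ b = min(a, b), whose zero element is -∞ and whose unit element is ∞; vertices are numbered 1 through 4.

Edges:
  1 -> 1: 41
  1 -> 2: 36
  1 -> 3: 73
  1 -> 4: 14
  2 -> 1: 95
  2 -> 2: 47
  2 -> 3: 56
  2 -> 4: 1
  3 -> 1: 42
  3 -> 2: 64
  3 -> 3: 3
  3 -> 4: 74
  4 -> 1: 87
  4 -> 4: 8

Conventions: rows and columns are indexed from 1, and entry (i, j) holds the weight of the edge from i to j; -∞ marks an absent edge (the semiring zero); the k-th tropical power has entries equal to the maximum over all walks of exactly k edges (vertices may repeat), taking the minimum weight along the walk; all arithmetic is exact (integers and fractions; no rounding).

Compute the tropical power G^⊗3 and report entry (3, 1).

G^⊗2:
  [42, 64, 41, 73]
  [47, 56, 73, 56]
  [74, 47, 56, 14]
  [41, 36, 73, 14]
G^⊗3:
  [73, 47, 56, 41]
  [56, 64, 56, 73]
  [47, 56, 73, 56]
  [42, 64, 41, 73]
Key observation: the optimum is the walk 3->2->2->1, with weight 64 min 47 min 95 = 47.
Optimal value attained by: walk 3->2->2->1.
Answer: (G^⊗3)[3][1] = 47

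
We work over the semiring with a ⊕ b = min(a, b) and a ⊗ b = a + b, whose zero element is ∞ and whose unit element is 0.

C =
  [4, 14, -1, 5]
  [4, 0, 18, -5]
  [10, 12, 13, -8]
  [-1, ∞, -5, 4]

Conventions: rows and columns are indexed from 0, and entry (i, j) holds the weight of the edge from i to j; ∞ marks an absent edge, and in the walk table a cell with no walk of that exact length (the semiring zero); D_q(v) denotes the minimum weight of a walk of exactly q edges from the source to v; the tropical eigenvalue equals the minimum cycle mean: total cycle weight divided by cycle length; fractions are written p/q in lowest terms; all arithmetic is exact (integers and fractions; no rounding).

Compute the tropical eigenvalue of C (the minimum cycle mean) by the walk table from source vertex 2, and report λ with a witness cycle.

q=0: [∞, ∞, 0, ∞]
q=1: [10, 12, 13, -8]
q=2: [-9, 12, -13, -4]
q=3: [-5, -1, -10, -21]
q=4: [-22, -1, -26, -18]
Optimal cycle mean attained by: cycle 2->3->2, total (-8) + (-5), length 2.
Answer: λ = -13/2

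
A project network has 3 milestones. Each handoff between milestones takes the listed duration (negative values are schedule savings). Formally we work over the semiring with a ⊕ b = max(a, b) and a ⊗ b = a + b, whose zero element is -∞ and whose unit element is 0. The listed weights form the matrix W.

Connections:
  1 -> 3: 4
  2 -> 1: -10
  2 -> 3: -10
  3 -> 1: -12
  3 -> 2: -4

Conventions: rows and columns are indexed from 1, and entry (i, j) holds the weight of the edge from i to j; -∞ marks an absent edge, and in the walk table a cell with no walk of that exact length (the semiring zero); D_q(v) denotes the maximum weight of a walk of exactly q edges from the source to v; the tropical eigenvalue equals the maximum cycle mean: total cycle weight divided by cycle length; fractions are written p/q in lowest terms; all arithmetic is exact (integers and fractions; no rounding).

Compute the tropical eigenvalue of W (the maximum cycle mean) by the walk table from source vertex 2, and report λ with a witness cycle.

q=0: [-∞, 0, -∞]
q=1: [-10, -∞, -10]
q=2: [-22, -14, -6]
q=3: [-18, -10, -18]
Optimal cycle mean attained by: cycle 1->3->2->1, total 4 + (-4) + (-10), length 3.
Answer: λ = -10/3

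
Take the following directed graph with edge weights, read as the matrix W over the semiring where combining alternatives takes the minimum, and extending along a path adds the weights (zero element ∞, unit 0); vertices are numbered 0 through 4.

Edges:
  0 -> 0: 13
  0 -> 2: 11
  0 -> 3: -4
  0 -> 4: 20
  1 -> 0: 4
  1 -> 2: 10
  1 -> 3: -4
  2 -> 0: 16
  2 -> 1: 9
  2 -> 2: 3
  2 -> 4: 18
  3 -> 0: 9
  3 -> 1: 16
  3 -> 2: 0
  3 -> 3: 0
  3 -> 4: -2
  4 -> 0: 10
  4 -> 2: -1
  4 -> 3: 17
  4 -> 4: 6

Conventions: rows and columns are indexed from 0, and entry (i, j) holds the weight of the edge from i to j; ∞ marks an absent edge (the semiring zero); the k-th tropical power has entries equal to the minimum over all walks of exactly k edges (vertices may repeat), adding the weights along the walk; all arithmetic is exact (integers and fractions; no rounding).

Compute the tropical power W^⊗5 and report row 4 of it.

W^⊗2:
  [5, 12, -4, -4, -6]
  [5, 12, -4, -4, -6]
  [13, 12, 6, 5, 21]
  [8, 9, -3, 0, -2]
  [15, 8, 2, 6, 12]
W^⊗3:
  [4, 5, -7, -4, -6]
  [4, 5, -7, -4, -6]
  [14, 15, 5, 5, 3]
  [8, 6, -3, 0, -2]
  [12, 11, 5, 4, 4]
W^⊗4:
  [4, 2, -7, -4, -6]
  [4, 2, -7, -4, -6]
  [13, 14, 2, 5, 3]
  [8, 6, -3, 0, -2]
  [13, 14, 3, 4, 2]
W^⊗5:
  [4, 2, -7, -4, -6]
  [4, 2, -7, -4, -6]
  [13, 11, 2, 5, 3]
  [8, 6, -3, 0, -2]
  [12, 12, 1, 4, 2]
Answer: row 4 of W^⊗5 = [12, 12, 1, 4, 2]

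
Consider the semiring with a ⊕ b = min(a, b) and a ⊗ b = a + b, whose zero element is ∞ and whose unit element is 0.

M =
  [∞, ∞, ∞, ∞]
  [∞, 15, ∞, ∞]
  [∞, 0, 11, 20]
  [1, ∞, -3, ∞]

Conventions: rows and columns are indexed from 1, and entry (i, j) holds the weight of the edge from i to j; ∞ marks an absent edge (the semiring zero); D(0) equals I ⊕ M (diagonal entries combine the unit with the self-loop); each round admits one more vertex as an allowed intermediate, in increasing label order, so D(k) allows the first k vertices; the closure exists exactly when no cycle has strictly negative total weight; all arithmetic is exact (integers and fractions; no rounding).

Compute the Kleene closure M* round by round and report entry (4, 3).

D(0):
  [0, ∞, ∞, ∞]
  [∞, 0, ∞, ∞]
  [∞, 0, 0, 20]
  [1, ∞, -3, 0]
D(1):
  [0, ∞, ∞, ∞]
  [∞, 0, ∞, ∞]
  [∞, 0, 0, 20]
  [1, ∞, -3, 0]
D(2):
  [0, ∞, ∞, ∞]
  [∞, 0, ∞, ∞]
  [∞, 0, 0, 20]
  [1, ∞, -3, 0]
D(3):
  [0, ∞, ∞, ∞]
  [∞, 0, ∞, ∞]
  [∞, 0, 0, 20]
  [1, -3, -3, 0]
D(4):
  [0, ∞, ∞, ∞]
  [∞, 0, ∞, ∞]
  [21, 0, 0, 20]
  [1, -3, -3, 0]
Answer: M*[4][3] = -3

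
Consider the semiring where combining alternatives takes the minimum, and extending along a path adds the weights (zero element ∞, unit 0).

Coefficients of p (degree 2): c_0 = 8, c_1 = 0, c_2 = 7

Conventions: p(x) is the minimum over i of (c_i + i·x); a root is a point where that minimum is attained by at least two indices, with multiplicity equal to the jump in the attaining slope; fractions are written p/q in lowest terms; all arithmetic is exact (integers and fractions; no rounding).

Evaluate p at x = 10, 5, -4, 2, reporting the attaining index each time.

p(10) = min(8+0·10=8, 0+1·10=10, 7+2·10=27) = 8 (attained by i=0)
p(5) = min(8+0·5=8, 0+1·5=5, 7+2·5=17) = 5 (attained by i=1)
p(-4) = min(8+0·(-4)=8, 0+1·(-4)=-4, 7+2·(-4)=-1) = -4 (attained by i=1)
p(2) = min(8+0·2=8, 0+1·2=2, 7+2·2=11) = 2 (attained by i=1)
Answer: p(10) = 8; p(5) = 5; p(-4) = -4; p(2) = 2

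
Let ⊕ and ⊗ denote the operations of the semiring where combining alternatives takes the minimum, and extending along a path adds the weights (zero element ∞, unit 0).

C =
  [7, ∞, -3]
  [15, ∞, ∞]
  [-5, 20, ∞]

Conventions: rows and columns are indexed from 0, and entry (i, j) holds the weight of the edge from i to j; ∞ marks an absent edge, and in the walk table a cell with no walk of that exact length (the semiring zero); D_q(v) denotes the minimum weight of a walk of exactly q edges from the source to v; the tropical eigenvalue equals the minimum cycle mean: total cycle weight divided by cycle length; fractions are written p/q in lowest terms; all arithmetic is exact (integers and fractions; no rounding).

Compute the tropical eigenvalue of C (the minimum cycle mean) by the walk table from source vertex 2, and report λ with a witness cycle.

q=0: [∞, ∞, 0]
q=1: [-5, 20, ∞]
q=2: [2, ∞, -8]
q=3: [-13, 12, -1]
Optimal cycle mean attained by: cycle 0->2->0, total (-3) + (-5), length 2.
Answer: λ = -4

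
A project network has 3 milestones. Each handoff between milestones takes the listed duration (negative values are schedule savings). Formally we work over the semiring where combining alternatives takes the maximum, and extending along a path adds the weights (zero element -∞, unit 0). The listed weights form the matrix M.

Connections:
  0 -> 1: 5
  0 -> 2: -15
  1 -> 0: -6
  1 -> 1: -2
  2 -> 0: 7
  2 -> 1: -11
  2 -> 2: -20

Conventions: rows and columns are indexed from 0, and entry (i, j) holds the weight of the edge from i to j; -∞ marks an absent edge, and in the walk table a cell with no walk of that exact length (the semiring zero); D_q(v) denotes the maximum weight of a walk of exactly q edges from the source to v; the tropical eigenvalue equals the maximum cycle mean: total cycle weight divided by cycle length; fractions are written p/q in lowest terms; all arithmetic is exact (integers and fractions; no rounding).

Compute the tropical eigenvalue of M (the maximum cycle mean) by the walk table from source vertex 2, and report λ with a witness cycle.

q=0: [-∞, -∞, 0]
q=1: [7, -11, -20]
q=2: [-13, 12, -8]
q=3: [6, 10, -28]
Optimal cycle mean attained by: cycle 0->1->0, total 5 + (-6), length 2.
Answer: λ = -1/2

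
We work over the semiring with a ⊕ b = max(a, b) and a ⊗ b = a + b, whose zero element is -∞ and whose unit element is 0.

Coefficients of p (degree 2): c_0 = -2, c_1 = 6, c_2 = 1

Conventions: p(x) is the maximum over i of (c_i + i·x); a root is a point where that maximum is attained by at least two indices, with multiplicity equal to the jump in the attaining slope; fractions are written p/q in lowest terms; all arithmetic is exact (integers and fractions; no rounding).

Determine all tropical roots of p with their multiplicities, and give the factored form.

hull edge (i=0, c=-2) to (i=1, c=6): slope 8, span 1
hull edge (i=1, c=6) to (i=2, c=1): slope -5, span 1
Factored form: p(x) = 1 ⊗ (x ⊕ (-8)) ⊗ (x ⊕ 5)
Answer: roots = -8 (mult 1), 5 (mult 1)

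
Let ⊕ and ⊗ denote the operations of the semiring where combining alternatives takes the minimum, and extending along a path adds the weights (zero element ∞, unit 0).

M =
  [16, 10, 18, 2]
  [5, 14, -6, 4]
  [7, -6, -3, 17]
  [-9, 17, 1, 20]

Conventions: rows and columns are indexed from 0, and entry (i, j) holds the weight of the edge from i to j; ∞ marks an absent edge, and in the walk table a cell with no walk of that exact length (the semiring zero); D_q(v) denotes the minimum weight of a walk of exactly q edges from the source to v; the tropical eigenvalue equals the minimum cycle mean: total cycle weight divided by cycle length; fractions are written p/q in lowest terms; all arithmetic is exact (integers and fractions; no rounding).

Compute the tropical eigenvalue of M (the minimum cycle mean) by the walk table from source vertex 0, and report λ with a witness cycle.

q=0: [0, ∞, ∞, ∞]
q=1: [16, 10, 18, 2]
q=2: [-7, 12, 3, 14]
q=3: [5, -3, 0, -5]
q=4: [-14, -6, -9, 1]
Optimal cycle mean attained by: cycle 1->2->1, total (-6) + (-6), length 2.
Answer: λ = -6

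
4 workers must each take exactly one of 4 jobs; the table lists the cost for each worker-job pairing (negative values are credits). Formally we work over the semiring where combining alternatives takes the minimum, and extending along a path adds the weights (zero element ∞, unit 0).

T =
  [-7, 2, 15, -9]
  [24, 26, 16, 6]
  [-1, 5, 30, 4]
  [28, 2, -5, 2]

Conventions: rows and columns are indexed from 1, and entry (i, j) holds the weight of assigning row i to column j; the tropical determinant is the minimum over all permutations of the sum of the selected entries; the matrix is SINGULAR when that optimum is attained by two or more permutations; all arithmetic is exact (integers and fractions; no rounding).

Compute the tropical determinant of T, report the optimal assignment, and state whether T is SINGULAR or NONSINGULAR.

σ = (1, 2, 3, 4): (-7) + 26 + 30 + 2 = 51
σ = (1, 2, 4, 3): (-7) + 26 + 4 + (-5) = 18
σ = (1, 3, 2, 4): (-7) + 16 + 5 + 2 = 16
σ = (1, 3, 4, 2): (-7) + 16 + 4 + 2 = 15
σ = (1, 4, 2, 3): (-7) + 6 + 5 + (-5) = -1
σ = (1, 4, 3, 2): (-7) + 6 + 30 + 2 = 31
σ = (2, 1, 3, 4): 2 + 24 + 30 + 2 = 58
σ = (2, 1, 4, 3): 2 + 24 + 4 + (-5) = 25
σ = (2, 3, 1, 4): 2 + 16 + (-1) + 2 = 19
σ = (2, 3, 4, 1): 2 + 16 + 4 + 28 = 50
σ = (2, 4, 1, 3): 2 + 6 + (-1) + (-5) = 2
σ = (2, 4, 3, 1): 2 + 6 + 30 + 28 = 66
σ = (3, 1, 2, 4): 15 + 24 + 5 + 2 = 46
σ = (3, 1, 4, 2): 15 + 24 + 4 + 2 = 45
σ = (3, 2, 1, 4): 15 + 26 + (-1) + 2 = 42
σ = (3, 2, 4, 1): 15 + 26 + 4 + 28 = 73
σ = (3, 4, 1, 2): 15 + 6 + (-1) + 2 = 22
σ = (3, 4, 2, 1): 15 + 6 + 5 + 28 = 54
σ = (4, 1, 2, 3): (-9) + 24 + 5 + (-5) = 15
σ = (4, 1, 3, 2): (-9) + 24 + 30 + 2 = 47
σ = (4, 2, 1, 3): (-9) + 26 + (-1) + (-5) = 11
σ = (4, 2, 3, 1): (-9) + 26 + 30 + 28 = 75
σ = (4, 3, 1, 2): (-9) + 16 + (-1) + 2 = 8
σ = (4, 3, 2, 1): (-9) + 16 + 5 + 28 = 40
Optimal value attained by: σ = (1, 4, 2, 3).
Answer: det⊕(T) = -1; verdict: NONSINGULAR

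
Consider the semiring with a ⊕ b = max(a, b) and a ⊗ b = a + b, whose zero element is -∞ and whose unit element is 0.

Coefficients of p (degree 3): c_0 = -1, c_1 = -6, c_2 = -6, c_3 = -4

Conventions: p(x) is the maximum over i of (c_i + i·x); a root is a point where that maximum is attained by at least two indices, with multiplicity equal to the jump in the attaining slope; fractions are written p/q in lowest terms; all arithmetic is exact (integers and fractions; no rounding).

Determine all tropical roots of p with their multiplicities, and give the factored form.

hull edge (i=0, c=-1) to (i=3, c=-4): slope -1, span 3
Factored form: p(x) = -4 ⊗ (x ⊕ 1) ⊗ (x ⊕ 1) ⊗ (x ⊕ 1)
Answer: roots = 1 (mult 3)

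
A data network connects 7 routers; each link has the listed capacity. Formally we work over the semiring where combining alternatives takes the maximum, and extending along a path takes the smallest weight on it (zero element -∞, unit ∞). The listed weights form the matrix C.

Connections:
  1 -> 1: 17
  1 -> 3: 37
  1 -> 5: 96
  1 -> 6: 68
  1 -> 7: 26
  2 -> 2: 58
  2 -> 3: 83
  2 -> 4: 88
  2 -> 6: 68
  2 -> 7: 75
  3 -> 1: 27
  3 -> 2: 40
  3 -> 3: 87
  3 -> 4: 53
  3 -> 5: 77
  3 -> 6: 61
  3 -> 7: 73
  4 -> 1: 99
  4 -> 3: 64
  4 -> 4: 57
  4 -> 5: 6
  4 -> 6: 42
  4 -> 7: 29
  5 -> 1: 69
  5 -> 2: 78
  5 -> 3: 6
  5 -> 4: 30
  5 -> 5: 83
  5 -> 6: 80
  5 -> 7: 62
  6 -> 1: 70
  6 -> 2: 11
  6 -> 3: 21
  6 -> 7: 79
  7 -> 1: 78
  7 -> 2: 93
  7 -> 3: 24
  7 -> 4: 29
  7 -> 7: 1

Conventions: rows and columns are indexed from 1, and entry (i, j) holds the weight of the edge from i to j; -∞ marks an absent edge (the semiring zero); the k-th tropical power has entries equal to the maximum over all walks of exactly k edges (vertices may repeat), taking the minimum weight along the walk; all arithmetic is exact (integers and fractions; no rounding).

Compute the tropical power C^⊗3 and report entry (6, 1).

C^⊗2:
  [69, 78, 37, 37, 83, 80, 68]
  [88, 75, 83, 58, 77, 61, 73]
  [73, 77, 87, 53, 77, 77, 73]
  [57, 40, 64, 57, 96, 68, 64]
  [70, 78, 78, 78, 83, 80, 79]
  [78, 79, 37, 29, 70, 68, 26]
  [29, 58, 83, 88, 78, 68, 75]
C^⊗3:
  [70, 78, 78, 78, 83, 80, 79]
  [73, 77, 83, 75, 88, 77, 75]
  [73, 77, 87, 77, 77, 77, 77]
  [69, 78, 64, 57, 83, 80, 68]
  [78, 79, 78, 78, 83, 80, 79]
  [69, 70, 79, 79, 78, 70, 75]
  [88, 78, 83, 58, 78, 78, 73]
Key observation: the optimum is the walk 6->1->5->1, with weight 70 min 96 min 69 = 69.
Optimal value attained by: walk 6->1->5->1.
Answer: (C^⊗3)[6][1] = 69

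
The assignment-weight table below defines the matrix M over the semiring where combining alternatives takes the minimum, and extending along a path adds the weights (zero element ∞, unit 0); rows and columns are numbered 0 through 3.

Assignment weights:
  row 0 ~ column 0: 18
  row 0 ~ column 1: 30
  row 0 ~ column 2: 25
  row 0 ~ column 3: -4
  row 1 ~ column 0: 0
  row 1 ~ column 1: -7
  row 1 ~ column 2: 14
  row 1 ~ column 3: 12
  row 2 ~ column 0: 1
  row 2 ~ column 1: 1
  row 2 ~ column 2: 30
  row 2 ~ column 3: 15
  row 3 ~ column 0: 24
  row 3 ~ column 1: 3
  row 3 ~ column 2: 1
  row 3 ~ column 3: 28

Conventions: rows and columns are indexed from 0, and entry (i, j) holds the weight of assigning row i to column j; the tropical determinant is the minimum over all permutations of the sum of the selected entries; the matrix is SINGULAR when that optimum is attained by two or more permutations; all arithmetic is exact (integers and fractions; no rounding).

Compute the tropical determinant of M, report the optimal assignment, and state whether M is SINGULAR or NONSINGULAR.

σ = (0, 1, 2, 3): 18 + (-7) + 30 + 28 = 69
σ = (0, 1, 3, 2): 18 + (-7) + 15 + 1 = 27
σ = (0, 2, 1, 3): 18 + 14 + 1 + 28 = 61
σ = (0, 2, 3, 1): 18 + 14 + 15 + 3 = 50
σ = (0, 3, 1, 2): 18 + 12 + 1 + 1 = 32
σ = (0, 3, 2, 1): 18 + 12 + 30 + 3 = 63
σ = (1, 0, 2, 3): 30 + 0 + 30 + 28 = 88
σ = (1, 0, 3, 2): 30 + 0 + 15 + 1 = 46
σ = (1, 2, 0, 3): 30 + 14 + 1 + 28 = 73
σ = (1, 2, 3, 0): 30 + 14 + 15 + 24 = 83
σ = (1, 3, 0, 2): 30 + 12 + 1 + 1 = 44
σ = (1, 3, 2, 0): 30 + 12 + 30 + 24 = 96
σ = (2, 0, 1, 3): 25 + 0 + 1 + 28 = 54
σ = (2, 0, 3, 1): 25 + 0 + 15 + 3 = 43
σ = (2, 1, 0, 3): 25 + (-7) + 1 + 28 = 47
σ = (2, 1, 3, 0): 25 + (-7) + 15 + 24 = 57
σ = (2, 3, 0, 1): 25 + 12 + 1 + 3 = 41
σ = (2, 3, 1, 0): 25 + 12 + 1 + 24 = 62
σ = (3, 0, 1, 2): (-4) + 0 + 1 + 1 = -2
σ = (3, 0, 2, 1): (-4) + 0 + 30 + 3 = 29
σ = (3, 1, 0, 2): (-4) + (-7) + 1 + 1 = -9
σ = (3, 1, 2, 0): (-4) + (-7) + 30 + 24 = 43
σ = (3, 2, 0, 1): (-4) + 14 + 1 + 3 = 14
σ = (3, 2, 1, 0): (-4) + 14 + 1 + 24 = 35
Optimal value attained by: σ = (3, 1, 0, 2).
Answer: det⊕(M) = -9; verdict: NONSINGULAR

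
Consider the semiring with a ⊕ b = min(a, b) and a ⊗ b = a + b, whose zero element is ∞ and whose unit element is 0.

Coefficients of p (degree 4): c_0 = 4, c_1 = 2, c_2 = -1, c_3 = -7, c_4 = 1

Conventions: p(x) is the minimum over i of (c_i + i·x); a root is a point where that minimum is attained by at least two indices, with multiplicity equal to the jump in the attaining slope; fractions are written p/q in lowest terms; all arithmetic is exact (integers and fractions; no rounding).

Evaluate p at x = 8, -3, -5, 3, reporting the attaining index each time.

p(8) = min(4+0·8=4, 2+1·8=10, -1+2·8=15, -7+3·8=17, 1+4·8=33) = 4 (attained by i=0)
p(-3) = min(4+0·(-3)=4, 2+1·(-3)=-1, -1+2·(-3)=-7, -7+3·(-3)=-16, 1+4·(-3)=-11) = -16 (attained by i=3)
p(-5) = min(4+0·(-5)=4, 2+1·(-5)=-3, -1+2·(-5)=-11, -7+3·(-5)=-22, 1+4·(-5)=-19) = -22 (attained by i=3)
p(3) = min(4+0·3=4, 2+1·3=5, -1+2·3=5, -7+3·3=2, 1+4·3=13) = 2 (attained by i=3)
Answer: p(8) = 4; p(-3) = -16; p(-5) = -22; p(3) = 2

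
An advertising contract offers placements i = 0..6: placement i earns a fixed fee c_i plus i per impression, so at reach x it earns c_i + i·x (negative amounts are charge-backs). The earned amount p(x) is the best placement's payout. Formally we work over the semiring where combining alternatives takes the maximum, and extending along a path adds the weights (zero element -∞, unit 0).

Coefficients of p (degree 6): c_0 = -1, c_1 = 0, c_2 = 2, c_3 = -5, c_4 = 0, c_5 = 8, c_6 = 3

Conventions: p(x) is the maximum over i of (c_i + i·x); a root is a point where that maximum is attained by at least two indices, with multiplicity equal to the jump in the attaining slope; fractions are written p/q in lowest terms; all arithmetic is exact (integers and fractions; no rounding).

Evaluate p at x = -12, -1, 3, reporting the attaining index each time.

p(-12) = max(-1+0·(-12)=-1, 0+1·(-12)=-12, 2+2·(-12)=-22, -5+3·(-12)=-41, 0+4·(-12)=-48, 8+5·(-12)=-52, 3+6·(-12)=-69) = -1 (attained by i=0)
p(-1) = max(-1+0·(-1)=-1, 0+1·(-1)=-1, 2+2·(-1)=0, -5+3·(-1)=-8, 0+4·(-1)=-4, 8+5·(-1)=3, 3+6·(-1)=-3) = 3 (attained by i=5)
p(3) = max(-1+0·3=-1, 0+1·3=3, 2+2·3=8, -5+3·3=4, 0+4·3=12, 8+5·3=23, 3+6·3=21) = 23 (attained by i=5)
Answer: p(-12) = -1; p(-1) = 3; p(3) = 23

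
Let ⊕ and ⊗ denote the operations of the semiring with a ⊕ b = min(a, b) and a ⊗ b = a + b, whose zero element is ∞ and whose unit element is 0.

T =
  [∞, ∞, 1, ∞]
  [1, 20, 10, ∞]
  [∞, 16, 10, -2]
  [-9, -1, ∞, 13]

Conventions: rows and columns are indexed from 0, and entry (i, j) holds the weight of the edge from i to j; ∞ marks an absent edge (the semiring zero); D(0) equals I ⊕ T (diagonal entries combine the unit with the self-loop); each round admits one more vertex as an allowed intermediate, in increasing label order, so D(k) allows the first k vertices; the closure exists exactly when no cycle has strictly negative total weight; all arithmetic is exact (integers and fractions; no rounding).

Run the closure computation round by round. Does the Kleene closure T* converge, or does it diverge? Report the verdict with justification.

D(0):
  [0, ∞, 1, ∞]
  [1, 0, 10, ∞]
  [∞, 16, 0, -2]
  [-9, -1, ∞, 0]
D(1):
  [0, ∞, 1, ∞]
  [1, 0, 2, ∞]
  [∞, 16, 0, -2]
  [-9, -1, -8, 0]
D(2):
  [0, ∞, 1, ∞]
  [1, 0, 2, ∞]
  [17, 16, 0, -2]
  [-9, -1, -8, 0]
Detection: at round 3, diagonal entry (3, 3) turns strictly negative.
Key observation: the cycle 3->0->2->3 has total weight (-9) + 1 + (-2), which is strictly negative.
Answer: DIVERGES — negative cycle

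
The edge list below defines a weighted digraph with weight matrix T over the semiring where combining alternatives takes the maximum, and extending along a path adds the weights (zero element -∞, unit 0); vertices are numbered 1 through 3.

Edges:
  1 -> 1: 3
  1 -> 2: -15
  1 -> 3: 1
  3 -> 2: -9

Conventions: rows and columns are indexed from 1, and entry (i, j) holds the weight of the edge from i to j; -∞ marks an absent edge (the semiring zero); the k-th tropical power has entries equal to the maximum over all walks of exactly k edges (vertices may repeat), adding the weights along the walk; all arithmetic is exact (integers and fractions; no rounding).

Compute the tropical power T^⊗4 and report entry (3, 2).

T^⊗2:
  [6, -8, 4]
  [-∞, -∞, -∞]
  [-∞, -∞, -∞]
T^⊗3:
  [9, -5, 7]
  [-∞, -∞, -∞]
  [-∞, -∞, -∞]
T^⊗4:
  [12, -2, 10]
  [-∞, -∞, -∞]
  [-∞, -∞, -∞]
Key observation: no walk of exactly 4 edges connects these vertices, so the entry is the semiring zero.
Answer: (T^⊗4)[3][2] = -∞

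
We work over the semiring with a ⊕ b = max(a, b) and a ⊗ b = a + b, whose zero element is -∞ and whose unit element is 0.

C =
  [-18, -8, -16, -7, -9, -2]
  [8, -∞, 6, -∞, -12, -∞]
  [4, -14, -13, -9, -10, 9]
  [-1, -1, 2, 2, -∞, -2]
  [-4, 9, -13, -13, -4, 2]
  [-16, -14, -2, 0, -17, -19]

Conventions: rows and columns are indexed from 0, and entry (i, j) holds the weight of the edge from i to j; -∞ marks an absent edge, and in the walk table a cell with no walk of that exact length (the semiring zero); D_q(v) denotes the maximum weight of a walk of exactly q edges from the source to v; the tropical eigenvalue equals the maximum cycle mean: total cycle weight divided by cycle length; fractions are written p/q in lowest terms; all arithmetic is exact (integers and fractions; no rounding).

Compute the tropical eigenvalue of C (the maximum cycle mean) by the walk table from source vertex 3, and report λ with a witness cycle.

q=0: [-∞, -∞, -∞, 0, -∞, -∞]
q=1: [-1, -1, 2, 2, -∞, -2]
q=2: [7, 1, 5, 4, -8, 11]
q=3: [9, 3, 9, 11, -2, 14]
q=4: [13, 10, 13, 14, 0, 18]
q=5: [18, 13, 16, 18, 4, 22]
q=6: [21, 17, 20, 22, 9, 25]
Optimal cycle mean attained by: cycle 2->5->3->2, total 9 + 0 + 2, length 3.
Answer: λ = 11/3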